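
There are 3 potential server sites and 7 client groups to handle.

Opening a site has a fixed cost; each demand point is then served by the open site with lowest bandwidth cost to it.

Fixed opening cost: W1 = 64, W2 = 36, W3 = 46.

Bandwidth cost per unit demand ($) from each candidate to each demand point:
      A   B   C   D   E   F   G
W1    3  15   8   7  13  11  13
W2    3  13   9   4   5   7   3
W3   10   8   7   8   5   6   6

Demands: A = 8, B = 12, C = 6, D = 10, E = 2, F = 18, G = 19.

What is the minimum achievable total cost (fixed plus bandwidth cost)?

459

Open {W2, W3}: assign each demand point to its cheapest open site.
  A→W2 8×3=24, B→W3 12×8=96, C→W3 6×7=42, D→W2 10×4=40, E→W2 2×5=10, F→W3 18×6=108, G→W2 19×3=57
  bandwidth cost 377, fixed 82 → total 459.
Compare {W2}: bandwidth cost 467 + fixed 36 = 503.
Compare {W1, W2, W3}: bandwidth cost 377 + fixed 146 = 523.
Compare {W1, W2}: bandwidth cost 461 + fixed 100 = 561.
All other subsets cost ≥ 503. Minimum total cost: 459.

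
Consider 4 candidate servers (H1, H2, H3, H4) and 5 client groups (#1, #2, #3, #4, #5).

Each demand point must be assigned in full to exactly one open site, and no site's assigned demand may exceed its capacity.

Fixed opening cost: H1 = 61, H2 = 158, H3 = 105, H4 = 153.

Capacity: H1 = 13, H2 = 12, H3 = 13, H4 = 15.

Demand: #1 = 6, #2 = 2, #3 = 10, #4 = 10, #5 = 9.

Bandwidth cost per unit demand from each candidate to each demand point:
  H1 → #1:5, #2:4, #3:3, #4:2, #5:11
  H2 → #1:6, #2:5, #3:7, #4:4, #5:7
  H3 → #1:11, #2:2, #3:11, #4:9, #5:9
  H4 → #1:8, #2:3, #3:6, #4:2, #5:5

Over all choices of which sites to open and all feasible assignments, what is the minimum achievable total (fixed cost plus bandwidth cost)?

Open {H1, H3, H4}; cheapest assignment that respects the capacities:
  H1 (cap 13, load 10): #3 — cost 10×3 = 30
  H3 (cap 13, load 12): #2, #4 — cost 2×2 + 10×9 = 94
  H4 (cap 15, load 15): #1, #5 — cost 6×8 + 9×5 = 93
  Shipping 217, fixed 319 → total 536.
  Any other capacity-feasible assignment to {H1, H3, H4} ships for at least 217.
Compare {H1, H2, H4}: its best feasible assignment gives total 543.
Compare {H1, H2, H3, H4}: its best feasible assignment gives total 644.
Every other set of open sites that can feasibly serve all demand totals ≥ 543 even under its best assignment. Minimum: 536.

536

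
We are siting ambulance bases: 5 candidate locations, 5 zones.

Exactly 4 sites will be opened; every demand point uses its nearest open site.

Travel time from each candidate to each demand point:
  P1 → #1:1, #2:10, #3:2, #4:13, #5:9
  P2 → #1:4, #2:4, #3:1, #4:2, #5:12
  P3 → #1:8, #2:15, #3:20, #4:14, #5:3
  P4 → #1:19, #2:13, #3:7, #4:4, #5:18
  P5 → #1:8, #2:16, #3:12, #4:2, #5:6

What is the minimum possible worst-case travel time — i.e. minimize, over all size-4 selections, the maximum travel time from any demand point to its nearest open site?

4

Open {P1, P2, P3, P4}.
  Farthest demand point is #2 at travel time 4 (to P2); all others are ≤ 4.
With {P1, P2, P3, P5} the worst case is 4.
With {P2, P3, P4, P5} the worst case is 4.
No size-4 selection achieves below 4.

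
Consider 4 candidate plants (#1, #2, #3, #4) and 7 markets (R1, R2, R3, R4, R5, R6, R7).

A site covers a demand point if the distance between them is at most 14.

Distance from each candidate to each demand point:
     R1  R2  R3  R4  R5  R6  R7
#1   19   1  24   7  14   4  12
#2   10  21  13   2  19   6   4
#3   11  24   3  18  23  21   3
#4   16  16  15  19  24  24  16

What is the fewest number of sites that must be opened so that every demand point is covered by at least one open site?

2

Coverage sets (demand points within 14 of each site):
  #1: {R2, R4, R5, R6, R7}
  #2: {R1, R3, R4, R6, R7}
  #3: {R1, R3, R7}
  #4: {}
No single site covers all 7 demand points.
But {#1, #2} covers everything, so the minimum is 2.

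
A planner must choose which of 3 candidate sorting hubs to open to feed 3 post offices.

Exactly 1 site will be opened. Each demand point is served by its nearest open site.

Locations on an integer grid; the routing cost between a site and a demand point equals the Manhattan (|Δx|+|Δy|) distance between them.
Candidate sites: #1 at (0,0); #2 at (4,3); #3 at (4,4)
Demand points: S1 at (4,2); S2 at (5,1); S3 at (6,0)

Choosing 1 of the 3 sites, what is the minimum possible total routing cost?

Open {#2}.
  S1→#2 1, S2→#2 3, S3→#2 5  ⇒ total 9.
Compare {#3}: total 12.
Compare {#1}: total 18.

9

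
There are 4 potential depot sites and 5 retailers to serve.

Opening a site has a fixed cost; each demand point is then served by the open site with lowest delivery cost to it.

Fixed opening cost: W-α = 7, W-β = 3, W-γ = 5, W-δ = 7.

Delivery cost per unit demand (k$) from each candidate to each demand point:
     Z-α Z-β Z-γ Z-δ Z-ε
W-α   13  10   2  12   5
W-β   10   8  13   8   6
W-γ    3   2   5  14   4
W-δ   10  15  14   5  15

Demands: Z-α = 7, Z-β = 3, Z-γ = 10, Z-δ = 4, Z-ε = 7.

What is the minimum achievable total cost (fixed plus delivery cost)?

114

Open {W-α, W-γ, W-δ}: assign each demand point to its cheapest open site.
  Z-α→W-γ 7×3=21, Z-β→W-γ 3×2=6, Z-γ→W-α 10×2=20, Z-δ→W-δ 4×5=20, Z-ε→W-γ 7×4=28
  delivery cost 95, fixed 19 → total 114.
Compare {W-α, W-β, W-γ, W-δ}: delivery cost 95 + fixed 22 = 117.
Compare {W-α, W-β, W-γ}: delivery cost 107 + fixed 15 = 122.
Compare {W-α, W-γ}: delivery cost 123 + fixed 12 = 135.
All other subsets cost ≥ 117. Minimum total cost: 114.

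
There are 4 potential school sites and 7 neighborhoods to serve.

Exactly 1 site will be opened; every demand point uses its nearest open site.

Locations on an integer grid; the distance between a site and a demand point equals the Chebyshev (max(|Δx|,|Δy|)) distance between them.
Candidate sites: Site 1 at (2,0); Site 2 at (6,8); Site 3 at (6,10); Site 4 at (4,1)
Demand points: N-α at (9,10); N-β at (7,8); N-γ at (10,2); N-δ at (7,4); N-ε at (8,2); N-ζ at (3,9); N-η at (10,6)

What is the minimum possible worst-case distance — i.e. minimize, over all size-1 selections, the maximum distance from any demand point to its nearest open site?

6

Open {Site 2}.
  Farthest demand point is N-γ at distance 6 (to Site 2); all others are ≤ 6.
With {Site 3} the worst case is 8.
With {Site 4} the worst case is 9.
No size-1 selection achieves below 6.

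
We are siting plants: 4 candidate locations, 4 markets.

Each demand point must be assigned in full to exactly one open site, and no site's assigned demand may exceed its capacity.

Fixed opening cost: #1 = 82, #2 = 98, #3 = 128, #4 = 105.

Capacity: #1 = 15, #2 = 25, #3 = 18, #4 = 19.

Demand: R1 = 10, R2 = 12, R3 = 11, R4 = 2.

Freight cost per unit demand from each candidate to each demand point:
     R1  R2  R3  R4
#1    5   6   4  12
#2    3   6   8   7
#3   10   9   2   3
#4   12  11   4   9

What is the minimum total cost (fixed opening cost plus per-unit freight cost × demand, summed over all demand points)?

Open {#1, #2}; cheapest assignment that respects the capacities:
  #1 (cap 15, load 11): R3 — cost 11×4 = 44
  #2 (cap 25, load 24): R1, R2, R4 — cost 10×3 + 12×6 + 2×7 = 116
  Shipping 160, fixed 180 → total 340.
  Any other capacity-feasible assignment to {#1, #2} ships for at least 160.
Compare {#2, #3}: its best feasible assignment gives total 356.
Compare {#2, #4}: its best feasible assignment gives total 363.
Every other set of open sites that can feasibly serve all demand totals ≥ 356 even under its best assignment. Minimum: 340.

340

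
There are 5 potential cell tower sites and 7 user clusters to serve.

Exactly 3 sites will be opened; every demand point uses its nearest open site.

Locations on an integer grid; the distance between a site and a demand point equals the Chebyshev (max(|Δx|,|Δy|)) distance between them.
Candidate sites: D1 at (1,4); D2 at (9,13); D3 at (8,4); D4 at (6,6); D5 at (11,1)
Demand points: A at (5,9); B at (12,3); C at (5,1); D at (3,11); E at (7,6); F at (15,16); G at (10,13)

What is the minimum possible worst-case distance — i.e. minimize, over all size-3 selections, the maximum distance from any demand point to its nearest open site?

Open {D1, D2, D3}.
  Farthest demand point is D at distance 6 (to D2); all others are ≤ 6.
With {D1, D2, D4} the worst case is 6.
With {D1, D2, D5} the worst case is 6.
No size-3 selection achieves below 6.

6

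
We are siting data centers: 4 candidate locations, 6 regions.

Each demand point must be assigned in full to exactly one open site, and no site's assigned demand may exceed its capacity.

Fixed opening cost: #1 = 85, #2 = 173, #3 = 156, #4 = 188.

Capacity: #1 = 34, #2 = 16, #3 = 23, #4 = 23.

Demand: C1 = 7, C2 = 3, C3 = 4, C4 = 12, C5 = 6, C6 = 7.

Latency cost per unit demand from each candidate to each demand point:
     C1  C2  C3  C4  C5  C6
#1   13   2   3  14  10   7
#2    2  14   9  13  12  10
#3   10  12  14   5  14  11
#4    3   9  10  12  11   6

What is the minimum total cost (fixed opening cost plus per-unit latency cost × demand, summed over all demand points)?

498

Open {#1, #3}; cheapest assignment that respects the capacities:
  #1 (cap 34, load 20): C2, C3, C5, C6 — cost 3×2 + 4×3 + 6×10 + 7×7 = 127
  #3 (cap 23, load 19): C1, C4 — cost 7×10 + 12×5 = 130
  Shipping 257, fixed 241 → total 498.
  Any other capacity-feasible assignment to {#1, #3} ships for at least 257.
Compare {#1, #4}: its best feasible assignment gives total 565.
Compare {#1, #2}: its best feasible assignment gives total 567.
Every other set of open sites that can feasibly serve all demand totals ≥ 565 even under its best assignment. Minimum: 498.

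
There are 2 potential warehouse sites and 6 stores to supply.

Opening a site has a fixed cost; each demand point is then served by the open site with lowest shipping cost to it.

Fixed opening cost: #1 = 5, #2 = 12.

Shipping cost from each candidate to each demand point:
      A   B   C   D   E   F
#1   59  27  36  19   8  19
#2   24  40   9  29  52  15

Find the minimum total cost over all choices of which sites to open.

119

Open {#1, #2}: assign each demand point to its cheapest open site.
  A→#2 24, B→#1 27, C→#2 9, D→#1 19, E→#1 8, F→#2 15
  shipping cost 102, fixed 17 → total 119.
Compare {#1}: shipping cost 168 + fixed 5 = 173.
Compare {#2}: shipping cost 169 + fixed 12 = 181.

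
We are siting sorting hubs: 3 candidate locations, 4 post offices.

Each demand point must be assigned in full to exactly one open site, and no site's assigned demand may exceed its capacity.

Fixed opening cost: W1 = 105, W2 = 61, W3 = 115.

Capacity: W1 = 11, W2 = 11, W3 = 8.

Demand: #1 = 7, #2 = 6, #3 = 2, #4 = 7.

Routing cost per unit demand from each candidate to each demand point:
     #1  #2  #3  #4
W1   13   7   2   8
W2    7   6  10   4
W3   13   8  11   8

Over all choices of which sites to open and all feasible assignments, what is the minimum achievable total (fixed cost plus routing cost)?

Open {W1, W2, W3}; cheapest assignment that respects the capacities:
  W1 (cap 11, load 8): #2, #3 — cost 6×7 + 2×2 = 46
  W2 (cap 11, load 7): #1 — cost 7×7 = 49
  W3 (cap 8, load 7): #4 — cost 7×8 = 56
  Shipping 151, fixed 281 → total 432.
  Any other capacity-feasible assignment to {W1, W2, W3} ships for at least 151.
Total demand is 22; every other set of sites either has combined capacity below 22 or cannot fit the demands without splitting one across sites, so {W1, W2, W3} is the only feasible choice of open sites. Minimum: 432.

432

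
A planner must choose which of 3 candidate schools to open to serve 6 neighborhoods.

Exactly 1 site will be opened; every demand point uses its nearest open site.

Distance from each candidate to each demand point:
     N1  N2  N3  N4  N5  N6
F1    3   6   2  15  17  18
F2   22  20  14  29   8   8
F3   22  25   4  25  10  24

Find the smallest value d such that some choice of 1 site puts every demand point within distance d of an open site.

18

Open {F1}.
  Farthest demand point is N6 at distance 18 (to F1); all others are ≤ 18.
With {F3} the worst case is 25.
With {F2} the worst case is 29.
No size-1 selection achieves below 18.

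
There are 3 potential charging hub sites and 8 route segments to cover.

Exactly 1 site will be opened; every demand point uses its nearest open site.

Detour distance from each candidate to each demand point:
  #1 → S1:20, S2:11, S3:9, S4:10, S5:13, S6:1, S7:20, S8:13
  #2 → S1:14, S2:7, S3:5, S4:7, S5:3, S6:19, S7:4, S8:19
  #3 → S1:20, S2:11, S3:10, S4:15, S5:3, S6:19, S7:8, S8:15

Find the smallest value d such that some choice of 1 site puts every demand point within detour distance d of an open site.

19

Open {#2}.
  Farthest demand point is S6 at detour distance 19 (to #2); all others are ≤ 19.
With {#1} the worst case is 20.
With {#3} the worst case is 20.
No size-1 selection achieves below 19.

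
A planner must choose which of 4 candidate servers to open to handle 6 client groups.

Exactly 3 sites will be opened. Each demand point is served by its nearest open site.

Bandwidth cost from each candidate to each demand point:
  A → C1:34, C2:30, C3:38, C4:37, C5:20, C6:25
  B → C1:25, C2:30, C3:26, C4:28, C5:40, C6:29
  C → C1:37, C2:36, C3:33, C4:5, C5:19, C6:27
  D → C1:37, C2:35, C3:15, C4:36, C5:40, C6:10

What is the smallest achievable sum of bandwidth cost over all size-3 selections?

Open {B, C, D}.
  C1→B 25, C2→B 30, C3→D 15, C4→C 5, C5→C 19, C6→D 10  ⇒ total 104.
Compare {A, C, D}: total 113.
Compare {A, B, D}: total 128.
No size-3 selection does better; minimum is 104.

104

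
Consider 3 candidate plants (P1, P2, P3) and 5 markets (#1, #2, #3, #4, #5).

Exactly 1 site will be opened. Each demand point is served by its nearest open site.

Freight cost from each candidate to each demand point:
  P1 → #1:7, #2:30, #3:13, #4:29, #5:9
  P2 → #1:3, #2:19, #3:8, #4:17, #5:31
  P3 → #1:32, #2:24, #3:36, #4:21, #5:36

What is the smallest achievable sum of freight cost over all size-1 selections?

Open {P2}.
  #1→P2 3, #2→P2 19, #3→P2 8, #4→P2 17, #5→P2 31  ⇒ total 78.
Compare {P1}: total 88.
Compare {P3}: total 149.

78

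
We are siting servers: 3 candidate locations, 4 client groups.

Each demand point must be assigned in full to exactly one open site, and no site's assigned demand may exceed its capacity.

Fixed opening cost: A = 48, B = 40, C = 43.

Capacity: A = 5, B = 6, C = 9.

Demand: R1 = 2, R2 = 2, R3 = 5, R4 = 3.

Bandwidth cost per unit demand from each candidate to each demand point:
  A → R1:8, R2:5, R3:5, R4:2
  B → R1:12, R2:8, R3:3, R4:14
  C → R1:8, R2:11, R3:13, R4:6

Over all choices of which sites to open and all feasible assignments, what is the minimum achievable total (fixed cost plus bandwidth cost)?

Open {B, C}; cheapest assignment that respects the capacities:
  B (cap 6, load 5): R3 — cost 5×3 = 15
  C (cap 9, load 7): R1, R2, R4 — cost 2×8 + 2×11 + 3×6 = 56
  Shipping 71, fixed 83 → total 154.
  Any other capacity-feasible assignment to {B, C} ships for at least 71.
Compare {A, C}: its best feasible assignment gives total 172.
Compare {A, B, C}: its best feasible assignment gives total 178.
Every other set of open sites that can feasibly serve all demand totals ≥ 172 even under its best assignment. Minimum: 154.

154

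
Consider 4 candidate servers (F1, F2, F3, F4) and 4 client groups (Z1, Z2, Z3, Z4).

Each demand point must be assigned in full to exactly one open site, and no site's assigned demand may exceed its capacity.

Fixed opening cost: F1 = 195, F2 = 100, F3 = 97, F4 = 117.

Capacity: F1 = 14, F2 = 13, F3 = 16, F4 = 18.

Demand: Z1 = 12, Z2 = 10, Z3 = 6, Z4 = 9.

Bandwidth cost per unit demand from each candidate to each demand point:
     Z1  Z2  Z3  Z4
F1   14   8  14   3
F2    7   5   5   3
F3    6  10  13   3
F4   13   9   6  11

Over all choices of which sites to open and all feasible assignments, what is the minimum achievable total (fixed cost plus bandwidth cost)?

Open {F2, F3, F4}; cheapest assignment that respects the capacities:
  F2 (cap 13, load 9): Z4 — cost 9×3 = 27
  F3 (cap 16, load 12): Z1 — cost 12×6 = 72
  F4 (cap 18, load 16): Z2, Z3 — cost 10×9 + 6×6 = 126
  Shipping 225, fixed 314 → total 539.
  Any other capacity-feasible assignment to {F2, F3, F4} ships for at least 225.
Compare {F1, F3, F4}: its best feasible assignment gives total 634.
Compare {F1, F2, F4}: its best feasible assignment gives total 649.
Every other set of open sites that can feasibly serve all demand totals ≥ 634 even under its best assignment. Minimum: 539.

539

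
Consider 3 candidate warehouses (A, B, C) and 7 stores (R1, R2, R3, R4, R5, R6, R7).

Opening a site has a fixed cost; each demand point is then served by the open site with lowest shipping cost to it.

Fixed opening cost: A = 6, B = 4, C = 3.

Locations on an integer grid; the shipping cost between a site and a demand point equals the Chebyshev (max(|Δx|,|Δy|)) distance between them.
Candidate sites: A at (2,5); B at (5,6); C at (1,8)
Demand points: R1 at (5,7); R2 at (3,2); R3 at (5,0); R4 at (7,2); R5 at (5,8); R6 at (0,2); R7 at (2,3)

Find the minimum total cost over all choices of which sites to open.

Open {B}: assign each demand point to its cheapest open site.
  R1→B 1, R2→B 4, R3→B 6, R4→B 4, R5→B 2, R6→B 5, R7→B 3
  shipping cost 25, fixed 4 → total 29.
Compare {A}: shipping cost 24 + fixed 6 = 30.
Compare {A, B}: shipping cost 20 + fixed 10 = 30.
Compare {B, C}: shipping cost 25 + fixed 7 = 32.
All other subsets cost ≥ 30. Minimum total cost: 29.

29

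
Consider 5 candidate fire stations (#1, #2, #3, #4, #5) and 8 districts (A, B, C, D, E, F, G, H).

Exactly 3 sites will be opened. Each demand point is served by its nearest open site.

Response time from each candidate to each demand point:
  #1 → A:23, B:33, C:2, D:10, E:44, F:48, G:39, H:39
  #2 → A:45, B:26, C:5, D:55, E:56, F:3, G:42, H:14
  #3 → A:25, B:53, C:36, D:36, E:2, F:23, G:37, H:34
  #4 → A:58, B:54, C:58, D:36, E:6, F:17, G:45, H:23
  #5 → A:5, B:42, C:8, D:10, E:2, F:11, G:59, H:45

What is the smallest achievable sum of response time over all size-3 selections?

Open {#1, #2, #5}.
  A→#5 5, B→#2 26, C→#1 2, D→#1 10, E→#5 2, F→#2 3, G→#1 39, H→#2 14  ⇒ total 101.
Compare {#2, #3, #5}: total 102.
Compare {#2, #4, #5}: total 107.
No size-3 selection does better; minimum is 101.

101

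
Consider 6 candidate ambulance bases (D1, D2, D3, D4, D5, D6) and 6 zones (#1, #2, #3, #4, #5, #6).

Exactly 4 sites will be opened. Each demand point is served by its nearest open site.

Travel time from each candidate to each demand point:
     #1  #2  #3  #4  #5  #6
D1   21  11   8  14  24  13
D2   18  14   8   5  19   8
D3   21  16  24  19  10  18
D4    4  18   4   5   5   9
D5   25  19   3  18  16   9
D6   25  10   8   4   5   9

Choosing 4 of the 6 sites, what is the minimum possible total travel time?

34

Open {D2, D4, D5, D6}.
  #1→D4 4, #2→D6 10, #3→D5 3, #4→D6 4, #5→D4 5, #6→D2 8  ⇒ total 34.
Compare {D1, D2, D4, D6}: total 35.
Compare {D1, D4, D5, D6}: total 35.
No size-4 selection does better; minimum is 34.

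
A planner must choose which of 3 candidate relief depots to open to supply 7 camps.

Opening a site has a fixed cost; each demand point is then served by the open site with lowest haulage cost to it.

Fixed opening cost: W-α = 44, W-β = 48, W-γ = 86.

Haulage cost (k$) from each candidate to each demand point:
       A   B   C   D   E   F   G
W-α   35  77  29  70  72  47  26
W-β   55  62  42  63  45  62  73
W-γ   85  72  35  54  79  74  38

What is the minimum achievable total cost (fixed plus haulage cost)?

Open {W-α, W-β}: assign each demand point to its cheapest open site.
  A→W-α 35, B→W-β 62, C→W-α 29, D→W-β 63, E→W-β 45, F→W-α 47, G→W-α 26
  haulage cost 307, fixed 92 → total 399.
Compare {W-α}: haulage cost 356 + fixed 44 = 400.
Compare {W-β}: haulage cost 402 + fixed 48 = 450.
Compare {W-α, W-γ}: haulage cost 335 + fixed 130 = 465.
All other subsets cost ≥ 400. Minimum total cost: 399.

399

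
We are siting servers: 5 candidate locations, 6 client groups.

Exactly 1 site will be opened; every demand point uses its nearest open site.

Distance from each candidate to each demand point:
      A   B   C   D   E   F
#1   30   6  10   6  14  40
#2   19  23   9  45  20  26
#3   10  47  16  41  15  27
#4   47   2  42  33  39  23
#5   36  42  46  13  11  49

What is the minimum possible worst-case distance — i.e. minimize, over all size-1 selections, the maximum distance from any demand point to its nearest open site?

40

Open {#1}.
  Farthest demand point is F at distance 40 (to #1); all others are ≤ 40.
With {#2} the worst case is 45.
With {#3} the worst case is 47.
No size-1 selection achieves below 40.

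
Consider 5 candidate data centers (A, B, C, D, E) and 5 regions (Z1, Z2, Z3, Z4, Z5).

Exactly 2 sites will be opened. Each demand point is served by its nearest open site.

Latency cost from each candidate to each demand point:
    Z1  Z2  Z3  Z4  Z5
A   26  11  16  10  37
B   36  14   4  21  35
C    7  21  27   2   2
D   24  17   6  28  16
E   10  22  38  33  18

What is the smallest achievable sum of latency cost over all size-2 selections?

29

Open {B, C}.
  Z1→C 7, Z2→B 14, Z3→B 4, Z4→C 2, Z5→C 2  ⇒ total 29.
Compare {C, D}: total 34.
Compare {A, C}: total 38.
No size-2 selection does better; minimum is 29.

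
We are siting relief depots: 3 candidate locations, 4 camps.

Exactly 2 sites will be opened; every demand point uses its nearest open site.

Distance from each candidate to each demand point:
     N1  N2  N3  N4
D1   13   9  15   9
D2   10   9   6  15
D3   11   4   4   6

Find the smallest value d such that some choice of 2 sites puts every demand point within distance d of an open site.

10

Open {D1, D2}.
  Farthest demand point is N1 at distance 10 (to D2); all others are ≤ 10.
With {D2, D3} the worst case is 10.
With {D1, D3} the worst case is 11.
No size-2 selection achieves below 10.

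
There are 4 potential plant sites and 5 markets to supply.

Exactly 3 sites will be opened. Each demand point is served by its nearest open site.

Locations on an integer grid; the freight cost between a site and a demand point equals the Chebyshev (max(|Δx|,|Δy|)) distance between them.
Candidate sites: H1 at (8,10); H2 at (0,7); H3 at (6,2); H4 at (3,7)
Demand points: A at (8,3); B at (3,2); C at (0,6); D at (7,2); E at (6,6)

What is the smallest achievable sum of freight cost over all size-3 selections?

Open {H2, H3, H4}.
  A→H3 2, B→H3 3, C→H2 1, D→H3 1, E→H4 3  ⇒ total 10.
Compare {H1, H2, H3}: total 11.
Compare {H1, H3, H4}: total 12.
No size-3 selection does better; minimum is 10.

10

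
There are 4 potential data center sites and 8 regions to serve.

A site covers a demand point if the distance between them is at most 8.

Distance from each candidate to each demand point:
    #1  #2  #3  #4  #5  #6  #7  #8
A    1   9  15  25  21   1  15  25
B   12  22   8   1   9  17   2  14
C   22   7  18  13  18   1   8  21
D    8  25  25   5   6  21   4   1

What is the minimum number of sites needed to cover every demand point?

3

Coverage sets (demand points within 8 of each site):
  A: {#1, #6}
  B: {#3, #4, #7}
  C: {#2, #6, #7}
  D: {#1, #4, #5, #7, #8}
No 2 sites suffice: every size-2 union leaves at least one demand point uncovered.
But {B, C, D} covers everything, so the minimum is 3.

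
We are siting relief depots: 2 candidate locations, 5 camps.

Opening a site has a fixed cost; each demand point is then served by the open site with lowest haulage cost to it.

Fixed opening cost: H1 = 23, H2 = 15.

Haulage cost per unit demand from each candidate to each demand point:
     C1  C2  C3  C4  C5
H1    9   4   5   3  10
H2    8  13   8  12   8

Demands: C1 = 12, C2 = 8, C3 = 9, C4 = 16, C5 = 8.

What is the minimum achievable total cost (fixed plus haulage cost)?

323

Open {H1, H2}: assign each demand point to its cheapest open site.
  C1→H2 12×8=96, C2→H1 8×4=32, C3→H1 9×5=45, C4→H1 16×3=48, C5→H2 8×8=64
  haulage cost 285, fixed 38 → total 323.
Compare {H1}: haulage cost 313 + fixed 23 = 336.
Compare {H2}: haulage cost 528 + fixed 15 = 543.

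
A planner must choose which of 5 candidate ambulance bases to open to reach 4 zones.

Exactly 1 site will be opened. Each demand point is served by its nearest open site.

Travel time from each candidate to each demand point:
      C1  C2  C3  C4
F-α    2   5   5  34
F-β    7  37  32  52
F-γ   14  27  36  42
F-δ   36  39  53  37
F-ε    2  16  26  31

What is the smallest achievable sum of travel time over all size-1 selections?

46

Open {F-α}.
  C1→F-α 2, C2→F-α 5, C3→F-α 5, C4→F-α 34  ⇒ total 46.
Compare {F-ε}: total 75.
Compare {F-γ}: total 119.
No size-1 selection does better; minimum is 46.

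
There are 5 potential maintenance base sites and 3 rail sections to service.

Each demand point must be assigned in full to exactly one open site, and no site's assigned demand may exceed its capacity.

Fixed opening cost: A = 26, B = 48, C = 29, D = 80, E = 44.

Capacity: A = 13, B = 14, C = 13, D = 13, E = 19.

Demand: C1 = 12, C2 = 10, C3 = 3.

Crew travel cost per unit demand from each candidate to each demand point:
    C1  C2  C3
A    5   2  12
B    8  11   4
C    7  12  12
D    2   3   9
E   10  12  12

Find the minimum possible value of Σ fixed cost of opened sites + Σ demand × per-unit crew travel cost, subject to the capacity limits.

186

Open {A, D}; cheapest assignment that respects the capacities:
  A (cap 13, load 13): C2, C3 — cost 10×2 + 3×12 = 56
  D (cap 13, load 12): C1 — cost 12×2 = 24
  Shipping 80, fixed 106 → total 186.
  Any other capacity-feasible assignment to {A, D} ships for at least 80.
Compare {A, C}: its best feasible assignment gives total 195.
Compare {A, B, D}: its best feasible assignment gives total 210.
Every other set of open sites that can feasibly serve all demand totals ≥ 195 even under its best assignment. Minimum: 186.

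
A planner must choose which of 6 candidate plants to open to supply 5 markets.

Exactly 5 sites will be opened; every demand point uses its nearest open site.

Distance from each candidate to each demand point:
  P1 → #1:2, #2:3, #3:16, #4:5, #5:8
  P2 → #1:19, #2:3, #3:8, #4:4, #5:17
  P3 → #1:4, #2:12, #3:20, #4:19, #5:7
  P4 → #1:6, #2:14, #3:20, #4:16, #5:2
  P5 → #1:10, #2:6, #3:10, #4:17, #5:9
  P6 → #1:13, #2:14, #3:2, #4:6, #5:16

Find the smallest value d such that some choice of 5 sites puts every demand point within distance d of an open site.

4

Open {P1, P2, P3, P4, P6}.
  Farthest demand point is #4 at distance 4 (to P2); all others are ≤ 4.
With {P1, P2, P4, P5, P6} the worst case is 4.
With {P2, P3, P4, P5, P6} the worst case is 4.
No size-5 selection achieves below 4.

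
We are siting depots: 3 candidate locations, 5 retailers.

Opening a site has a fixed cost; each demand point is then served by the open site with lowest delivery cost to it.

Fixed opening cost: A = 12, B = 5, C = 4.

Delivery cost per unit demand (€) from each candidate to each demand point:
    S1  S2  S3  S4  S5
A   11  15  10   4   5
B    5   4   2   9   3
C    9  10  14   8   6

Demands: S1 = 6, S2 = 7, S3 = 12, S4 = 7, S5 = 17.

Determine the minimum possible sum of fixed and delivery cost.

178

Open {A, B}: assign each demand point to its cheapest open site.
  S1→B 6×5=30, S2→B 7×4=28, S3→B 12×2=24, S4→A 7×4=28, S5→B 17×3=51
  delivery cost 161, fixed 17 → total 178.
Compare {A, B, C}: delivery cost 161 + fixed 21 = 182.
Compare {B, C}: delivery cost 189 + fixed 9 = 198.
Compare {B}: delivery cost 196 + fixed 5 = 201.
All other subsets cost ≥ 182. Minimum total cost: 178.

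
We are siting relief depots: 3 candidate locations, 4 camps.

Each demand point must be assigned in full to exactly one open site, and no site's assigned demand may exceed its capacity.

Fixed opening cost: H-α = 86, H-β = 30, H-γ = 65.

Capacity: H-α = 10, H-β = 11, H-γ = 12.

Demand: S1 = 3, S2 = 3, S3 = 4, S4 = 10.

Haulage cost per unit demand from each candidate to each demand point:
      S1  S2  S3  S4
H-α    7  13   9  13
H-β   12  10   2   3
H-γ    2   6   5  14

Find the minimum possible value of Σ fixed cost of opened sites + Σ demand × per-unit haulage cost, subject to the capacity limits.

169

Open {H-β, H-γ}; cheapest assignment that respects the capacities:
  H-β (cap 11, load 10): S4 — cost 10×3 = 30
  H-γ (cap 12, load 10): S1, S2, S3 — cost 3×2 + 3×6 + 4×5 = 44
  Shipping 74, fixed 95 → total 169.
  Any other capacity-feasible assignment to {H-β, H-γ} ships for at least 74.
Compare {H-α, H-β}: its best feasible assignment gives total 242.
Compare {H-α, H-β, H-γ}: its best feasible assignment gives total 255.
Every other set of open sites that can feasibly serve all demand totals ≥ 242 even under its best assignment. Minimum: 169.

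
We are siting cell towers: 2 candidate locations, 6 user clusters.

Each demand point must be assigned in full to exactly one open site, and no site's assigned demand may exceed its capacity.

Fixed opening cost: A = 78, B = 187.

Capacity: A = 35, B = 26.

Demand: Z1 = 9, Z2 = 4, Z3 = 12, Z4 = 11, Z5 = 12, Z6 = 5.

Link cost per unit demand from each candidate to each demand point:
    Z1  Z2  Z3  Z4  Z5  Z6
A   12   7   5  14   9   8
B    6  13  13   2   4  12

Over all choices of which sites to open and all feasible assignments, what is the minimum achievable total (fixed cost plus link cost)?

571

Open {A, B}; cheapest assignment that respects the capacities:
  A (cap 35, load 30): Z1, Z2, Z3, Z6 — cost 9×12 + 4×7 + 12×5 + 5×8 = 236
  B (cap 26, load 23): Z4, Z5 — cost 11×2 + 12×4 = 70
  Shipping 306, fixed 265 → total 571.
  Any other capacity-feasible assignment to {A, B} ships for at least 306.
Total demand is 53 and no other set of sites has combined capacity ≥ 53, so {A, B} is the only feasible choice of open sites. Minimum: 571.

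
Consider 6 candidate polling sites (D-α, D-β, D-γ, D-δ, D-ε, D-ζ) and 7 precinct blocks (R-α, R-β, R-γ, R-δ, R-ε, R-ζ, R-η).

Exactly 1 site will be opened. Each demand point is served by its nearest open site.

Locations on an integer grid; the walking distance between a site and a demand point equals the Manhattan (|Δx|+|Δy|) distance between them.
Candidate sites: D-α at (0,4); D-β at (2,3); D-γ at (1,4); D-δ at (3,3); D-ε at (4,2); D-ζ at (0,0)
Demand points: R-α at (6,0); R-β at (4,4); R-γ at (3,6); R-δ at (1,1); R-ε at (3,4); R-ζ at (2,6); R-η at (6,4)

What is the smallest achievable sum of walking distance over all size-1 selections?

24

Open {D-δ}.
  R-α→D-δ 6, R-β→D-δ 2, R-γ→D-δ 3, R-δ→D-δ 4, R-ε→D-δ 1, R-ζ→D-δ 4, R-η→D-δ 4  ⇒ total 24.
Compare {D-β}: total 27.
Compare {D-ε}: total 28.
No size-1 selection does better; minimum is 24.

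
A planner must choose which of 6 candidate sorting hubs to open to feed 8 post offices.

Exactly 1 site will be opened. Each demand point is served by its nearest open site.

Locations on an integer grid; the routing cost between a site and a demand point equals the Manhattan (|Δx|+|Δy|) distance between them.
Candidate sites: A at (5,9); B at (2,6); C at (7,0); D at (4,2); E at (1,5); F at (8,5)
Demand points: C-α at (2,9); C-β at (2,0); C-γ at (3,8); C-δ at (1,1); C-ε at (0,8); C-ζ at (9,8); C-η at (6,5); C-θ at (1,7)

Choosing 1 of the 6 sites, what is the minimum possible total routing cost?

Open {B}.
  C-α→B 3, C-β→B 6, C-γ→B 3, C-δ→B 6, C-ε→B 4, C-ζ→B 9, C-η→B 5, C-θ→B 2  ⇒ total 38.
Compare {E}: total 42.
Compare {A}: total 52.
No size-1 selection does better; minimum is 38.

38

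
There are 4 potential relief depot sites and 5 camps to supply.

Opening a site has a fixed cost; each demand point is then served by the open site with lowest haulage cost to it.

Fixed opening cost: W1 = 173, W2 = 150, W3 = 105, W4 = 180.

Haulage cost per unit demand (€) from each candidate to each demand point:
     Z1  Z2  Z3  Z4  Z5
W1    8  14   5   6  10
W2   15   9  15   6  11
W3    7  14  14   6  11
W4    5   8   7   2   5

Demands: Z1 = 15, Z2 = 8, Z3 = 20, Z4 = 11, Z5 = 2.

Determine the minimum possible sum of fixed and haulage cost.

Open {W4}: assign each demand point to its cheapest open site.
  Z1→W4 15×5=75, Z2→W4 8×8=64, Z3→W4 20×7=140, Z4→W4 11×2=22, Z5→W4 2×5=10
  haulage cost 311, fixed 180 → total 491.
Compare {W1}: haulage cost 418 + fixed 173 = 591.
Compare {W3, W4}: haulage cost 311 + fixed 285 = 596.
Compare {W1, W4}: haulage cost 271 + fixed 353 = 624.
All other subsets cost ≥ 591. Minimum total cost: 491.

491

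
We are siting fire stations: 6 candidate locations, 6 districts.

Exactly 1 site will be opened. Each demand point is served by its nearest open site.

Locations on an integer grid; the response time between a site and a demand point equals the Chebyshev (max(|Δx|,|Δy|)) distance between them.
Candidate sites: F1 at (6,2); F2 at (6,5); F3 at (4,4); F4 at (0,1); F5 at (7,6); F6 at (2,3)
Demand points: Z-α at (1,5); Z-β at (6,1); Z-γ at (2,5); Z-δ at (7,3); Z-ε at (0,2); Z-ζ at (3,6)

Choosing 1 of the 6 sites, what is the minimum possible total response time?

Open {F3}.
  Z-α→F3 3, Z-β→F3 3, Z-γ→F3 2, Z-δ→F3 3, Z-ε→F3 4, Z-ζ→F3 2  ⇒ total 17.
Compare {F6}: total 18.
Compare {F1}: total 21.
No size-1 selection does better; minimum is 17.

17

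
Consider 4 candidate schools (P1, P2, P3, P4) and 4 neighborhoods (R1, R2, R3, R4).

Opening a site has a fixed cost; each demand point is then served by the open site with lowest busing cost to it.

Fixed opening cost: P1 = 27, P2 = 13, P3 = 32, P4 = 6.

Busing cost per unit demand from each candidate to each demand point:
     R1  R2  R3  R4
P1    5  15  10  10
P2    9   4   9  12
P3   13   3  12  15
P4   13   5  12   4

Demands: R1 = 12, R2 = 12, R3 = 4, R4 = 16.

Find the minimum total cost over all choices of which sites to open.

254

Open {P1, P2, P4}: assign each demand point to its cheapest open site.
  R1→P1 12×5=60, R2→P2 12×4=48, R3→P2 4×9=36, R4→P4 16×4=64
  busing cost 208, fixed 46 → total 254.
Compare {P1, P4}: busing cost 224 + fixed 33 = 257.
Compare {P1, P3, P4}: busing cost 200 + fixed 65 = 265.
Compare {P1, P2, P3, P4}: busing cost 196 + fixed 78 = 274.
All other subsets cost ≥ 257. Minimum total cost: 254.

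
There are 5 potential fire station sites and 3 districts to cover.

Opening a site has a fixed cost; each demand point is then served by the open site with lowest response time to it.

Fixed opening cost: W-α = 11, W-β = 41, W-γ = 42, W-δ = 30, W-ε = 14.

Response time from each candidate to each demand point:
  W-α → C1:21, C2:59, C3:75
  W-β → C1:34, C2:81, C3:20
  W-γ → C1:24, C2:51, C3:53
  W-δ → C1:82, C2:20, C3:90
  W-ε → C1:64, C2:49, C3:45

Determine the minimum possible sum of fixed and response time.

140

Open {W-α, W-ε}: assign each demand point to its cheapest open site.
  C1→W-α 21, C2→W-ε 49, C3→W-ε 45
  response time 115, fixed 25 → total 140.
Compare {W-α, W-δ, W-ε}: response time 86 + fixed 55 = 141.
Compare {W-α, W-β, W-δ}: response time 61 + fixed 82 = 143.
Compare {W-β, W-δ}: response time 74 + fixed 71 = 145.
All other subsets cost ≥ 141. Minimum total cost: 140.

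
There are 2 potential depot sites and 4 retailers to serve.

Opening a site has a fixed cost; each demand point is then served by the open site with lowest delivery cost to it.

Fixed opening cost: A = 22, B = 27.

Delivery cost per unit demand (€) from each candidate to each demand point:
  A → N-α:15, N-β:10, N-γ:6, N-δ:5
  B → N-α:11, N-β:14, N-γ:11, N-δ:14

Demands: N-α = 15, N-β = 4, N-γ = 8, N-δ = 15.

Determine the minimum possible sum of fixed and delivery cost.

Open {A, B}: assign each demand point to its cheapest open site.
  N-α→B 15×11=165, N-β→A 4×10=40, N-γ→A 8×6=48, N-δ→A 15×5=75
  delivery cost 328, fixed 49 → total 377.
Compare {A}: delivery cost 388 + fixed 22 = 410.
Compare {B}: delivery cost 519 + fixed 27 = 546.

377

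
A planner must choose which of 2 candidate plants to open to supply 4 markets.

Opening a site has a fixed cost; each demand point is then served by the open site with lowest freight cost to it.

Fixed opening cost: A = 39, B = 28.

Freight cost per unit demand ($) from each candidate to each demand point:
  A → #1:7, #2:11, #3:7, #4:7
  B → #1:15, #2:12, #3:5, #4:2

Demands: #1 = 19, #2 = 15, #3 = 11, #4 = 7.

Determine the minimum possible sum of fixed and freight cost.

434

Open {A, B}: assign each demand point to its cheapest open site.
  #1→A 19×7=133, #2→A 15×11=165, #3→B 11×5=55, #4→B 7×2=14
  freight cost 367, fixed 67 → total 434.
Compare {A}: freight cost 424 + fixed 39 = 463.
Compare {B}: freight cost 534 + fixed 28 = 562.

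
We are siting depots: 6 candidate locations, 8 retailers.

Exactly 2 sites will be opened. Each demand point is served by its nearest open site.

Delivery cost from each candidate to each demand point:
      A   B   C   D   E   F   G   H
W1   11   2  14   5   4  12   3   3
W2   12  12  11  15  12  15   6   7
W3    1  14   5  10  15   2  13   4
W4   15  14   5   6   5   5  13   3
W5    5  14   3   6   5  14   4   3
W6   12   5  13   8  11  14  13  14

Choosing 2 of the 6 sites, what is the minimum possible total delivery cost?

Open {W1, W3}.
  A→W3 1, B→W1 2, C→W3 5, D→W1 5, E→W1 4, F→W3 2, G→W1 3, H→W1 3  ⇒ total 25.
Compare {W1, W5}: total 37.
Compare {W1, W4}: total 38.
No size-2 selection does better; minimum is 25.

25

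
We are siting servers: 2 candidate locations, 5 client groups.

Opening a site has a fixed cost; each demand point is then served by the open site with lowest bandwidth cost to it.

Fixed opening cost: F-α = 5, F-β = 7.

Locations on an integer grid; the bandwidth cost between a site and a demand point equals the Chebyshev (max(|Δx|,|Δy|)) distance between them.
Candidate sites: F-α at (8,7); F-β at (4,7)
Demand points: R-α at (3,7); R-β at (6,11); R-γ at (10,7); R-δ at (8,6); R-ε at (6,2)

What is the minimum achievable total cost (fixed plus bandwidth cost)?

22

Open {F-α}: assign each demand point to its cheapest open site.
  R-α→F-α 5, R-β→F-α 4, R-γ→F-α 2, R-δ→F-α 1, R-ε→F-α 5
  bandwidth cost 17, fixed 5 → total 22.
Compare {F-α, F-β}: bandwidth cost 13 + fixed 12 = 25.
Compare {F-β}: bandwidth cost 20 + fixed 7 = 27.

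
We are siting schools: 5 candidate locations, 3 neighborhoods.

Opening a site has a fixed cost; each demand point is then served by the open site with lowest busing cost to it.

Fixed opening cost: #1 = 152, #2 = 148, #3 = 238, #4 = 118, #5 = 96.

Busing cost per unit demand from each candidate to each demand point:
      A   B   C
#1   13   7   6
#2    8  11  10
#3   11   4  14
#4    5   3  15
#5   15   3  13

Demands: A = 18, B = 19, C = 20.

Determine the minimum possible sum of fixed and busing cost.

537

Open {#1, #4}: assign each demand point to its cheapest open site.
  A→#4 18×5=90, B→#4 19×3=57, C→#1 20×6=120
  busing cost 267, fixed 270 → total 537.
Compare {#4}: busing cost 447 + fixed 118 = 565.
Compare {#2, #4}: busing cost 347 + fixed 266 = 613.
Compare {#4, #5}: busing cost 407 + fixed 214 = 621.
All other subsets cost ≥ 565. Minimum total cost: 537.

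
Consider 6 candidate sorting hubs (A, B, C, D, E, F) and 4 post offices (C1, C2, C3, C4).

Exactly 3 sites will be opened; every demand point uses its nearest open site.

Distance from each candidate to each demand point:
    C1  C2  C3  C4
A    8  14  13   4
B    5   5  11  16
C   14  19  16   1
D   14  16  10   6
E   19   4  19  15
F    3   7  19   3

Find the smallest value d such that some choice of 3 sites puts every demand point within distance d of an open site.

10

Open {A, B, D}.
  Farthest demand point is C3 at distance 10 (to D); all others are ≤ 10.
With {A, D, E} the worst case is 10.
With {A, D, F} the worst case is 10.
No size-3 selection achieves below 10.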